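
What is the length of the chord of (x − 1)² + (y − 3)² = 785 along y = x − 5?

From the line, y = x − 5. Substituting:
2x² − 18x − 720 = 0  ⟹  x² − 9x − 360 = 0
x = 24 or x = −15, giving (24, 19) and (−15, −20).
Chord length = distance between (24, 19) and (−15, −20) = √3042 = 39√2.

39√2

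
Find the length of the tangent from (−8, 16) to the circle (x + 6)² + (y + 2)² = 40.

Centre (−6, −2), r² = 40. |PO|² = (−2)² + (18)² = 328.
By the tangent–radius right angle, tangent length = √(|PO|² − r²) = √288 = 12√2.

12√2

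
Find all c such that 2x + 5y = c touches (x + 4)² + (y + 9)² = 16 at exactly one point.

The line touches the circle iff its distance from (−4, −9) is 4:
|2·(−4) + 5·(−9) − c| / √29 = 4
|c − (−53)| = 4√29.

c = −53 ± 4√29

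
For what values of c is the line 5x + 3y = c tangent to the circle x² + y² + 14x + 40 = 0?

c = −35 ± 3√34

Tangency holds when the distance from the centre (−7, 0) to the line equals the radius 3:
|5·(−7) + 3·0 − c| / √34 = 3
|c − (−35)| = 3√34.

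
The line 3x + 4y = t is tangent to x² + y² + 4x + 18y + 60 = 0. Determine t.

t = −67 or t = −17

For a tangent, require d(centre, line) = r = 5.
|3·(−2) + 4·(−9) − t| / √25 = 5
|t − (−42)| = 5·5, so t = −17 or t = −67.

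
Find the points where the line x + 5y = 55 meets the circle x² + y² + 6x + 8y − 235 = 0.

Express y = (55 − x)/5 and substitute into the circle:
26x² − 650 = 0  ⟹  x² − 25 = 0
x = 5 or x = −5, giving (5, 10) and (−5, 12).

(−5, 12) and (5, 10)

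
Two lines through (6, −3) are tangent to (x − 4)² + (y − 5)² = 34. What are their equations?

3x + 5y = 3 and 5x − 3y = 39

A line y − (−3) = m(x − (6)) is tangent when its distance from (4, 5) is √34:
[m·(−2) − (8)]² = 34(m² + 1)
15m² − 16m − 15 = 0, so m = −3/5 or m = 5/3.
Through (6, −3) these give 3x + 5y = 3 and 5x − 3y = 39.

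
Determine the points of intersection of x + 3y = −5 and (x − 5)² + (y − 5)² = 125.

(−5, 0) and (10, −5)

From the line, y = (−5 − x)/3. Substituting:
10x² − 50x − 500 = 0  ⟹  x² − 5x − 50 = 0
x = 10 or x = −5, giving (10, −5) and (−5, 0).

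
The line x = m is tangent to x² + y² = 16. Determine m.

The line touches the circle iff its distance from (0, 0) is 4:
|1·0 + 0·0 − m| / √1 = 4
|m| = 4, so m = 4 or m = −4.

m = −4 or m = 4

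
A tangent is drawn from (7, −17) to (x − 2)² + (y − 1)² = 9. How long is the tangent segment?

2√85

The centre is (2, 1) and r = 3. The square of the distance from P to the centre is 25 + 324 = 349.
Power of the point: PT² = |PO|² − r² = 340, so PT = 2√85.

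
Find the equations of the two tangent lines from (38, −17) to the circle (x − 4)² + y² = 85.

2x + 9y = −77 and 6x + 7y = 109

Let a tangent through (38, −17) have slope m. Its distance from (4, 0) must equal √85:
[m·(−34) − (17)]² = 85(m² + 1)
63m² + 68m + 12 = 0, so m = −2/9 or m = −6/7.
Through (38, −17) these give 2x + 9y = −77 and 6x + 7y = 109.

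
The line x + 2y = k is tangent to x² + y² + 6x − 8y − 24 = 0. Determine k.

For a tangent, require d(centre, line) = r = 7.
|1·(−3) + 2·4 − k| / √5 = 7
|k − (5)| = 7√5.

k = 5 ± 7√5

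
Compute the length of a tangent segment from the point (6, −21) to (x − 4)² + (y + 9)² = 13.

With centre O = (4, −9), |OP|² = 148 and r² = 13.
The tangent meets the radius at right angles, so tangent² = |PO|² − r² = 148 − 13 = 135.

3√15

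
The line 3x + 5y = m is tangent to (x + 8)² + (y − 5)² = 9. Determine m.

m = 1 ± 3√34

Tangency holds when the distance from the centre (−8, 5) to the line equals the radius 3:
|3·(−8) + 5·5 − m| / √34 = 3
|m − (1)| = 3√34.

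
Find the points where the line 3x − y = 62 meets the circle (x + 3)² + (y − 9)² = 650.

From the line, y = 3x − 62. Substituting:
10x² − 420x + 4400 = 0  ⟹  x² − 42x + 440 = 0
x = 22 or x = 20, giving (22, 4) and (20, −2).

(20, −2) and (22, 4)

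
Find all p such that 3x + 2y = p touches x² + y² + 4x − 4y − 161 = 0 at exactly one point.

p = −2 ± 13√13

Tangency holds when the distance from the centre (−2, 2) to the line equals the radius 13:
|3·(−2) + 2·2 − p| / √13 = 13
|p − (−2)| = 13√13.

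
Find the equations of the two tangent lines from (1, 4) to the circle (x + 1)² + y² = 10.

Write the tangent as mx − y + (4 − m·(1)) = 0 and set its distance from the centre to √10:
[m·(−2) − (−4)]² = 10(m² + 1)
3m² + 8m − 3 = 0, so m = −3 or m = 1/3.
Through (1, 4) these give 3x + y = 7 and x − 3y = −11.

3x + y = 7 and x − 3y = −11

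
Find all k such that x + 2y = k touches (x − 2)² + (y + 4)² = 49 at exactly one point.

k = −6 ± 7√5

For a tangent, require d(centre, line) = r = 7.
|1·2 + 2·(−4) − k| / √5 = 7
|k − (−6)| = 7√5.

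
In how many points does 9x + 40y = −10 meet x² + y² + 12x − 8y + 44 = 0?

d² = (9·(−6) + 40·4 − (−10))²/1681 = 13456/1681; r² = 8.
Since d² > r², the line lies outside the circle.

0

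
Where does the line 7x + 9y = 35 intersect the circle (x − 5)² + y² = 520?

(−13, 14) and (23, −14)

From the line, y = (35 − 7x)/9. Substituting:
130x² − 1300x − 38870 = 0  ⟹  x² − 10x − 299 = 0
x = 23 or x = −13, giving (23, −14) and (−13, 14).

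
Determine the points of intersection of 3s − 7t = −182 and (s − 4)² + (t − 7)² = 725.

(−21, 17) and (14, 32)

Express t = (182 + 3s)/7 and substitute into the circle:
58s² + 406s − 17052 = 0  ⟹  s² + 7s − 294 = 0
s = 14 or s = −21, giving (14, 32) and (−21, 17).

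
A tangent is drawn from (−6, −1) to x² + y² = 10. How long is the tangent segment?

The centre is (0, 0) and r = √10. The square of the distance from P to the centre is 36 + 1 = 37.
Power of the point: PT² = |PO|² − r² = 27, so PT = 3√3.

3√3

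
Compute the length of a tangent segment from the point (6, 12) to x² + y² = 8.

2√43

With centre O = (0, 0), |OP|² = 180 and r² = 8.
The tangent meets the radius at right angles, so tangent² = |PO|² − r² = 180 − 8 = 172.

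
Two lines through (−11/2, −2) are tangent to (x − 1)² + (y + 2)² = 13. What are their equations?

Let a tangent through (−11/2, −2) have slope m. Its distance from (1, −2) must equal √13:
[m·(13/2) − (0)]² = 13(m² + 1)
9m² − 4 = 0, so m = 2/3 or m = −2/3.
With m = 2/3: 2x − 3y = −5. With m = −2/3: 2x + 3y = −17.

2x − 3y = −5 and 2x + 3y = −17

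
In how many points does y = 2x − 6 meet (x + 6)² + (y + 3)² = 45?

1

Substituting the line into the circle gives 5x² = 0.
Δ = 0 − 0 = 0.
A repeated root: the line is tangent.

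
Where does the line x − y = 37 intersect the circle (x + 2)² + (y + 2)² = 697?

(14, −23) and (19, −18)

Substitute y = x − 37:
2x² − 66x + 532 = 0  ⟹  x² − 33x + 266 = 0
x = 19 or x = 14, giving (19, −18) and (14, −23).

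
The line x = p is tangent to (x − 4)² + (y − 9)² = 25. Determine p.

p = −1 or p = 9

For a tangent, require d(centre, line) = r = 5.
|1·4 + 0·9 − p| / √1 = 5
|p − (4)| = 5, so p = 9 or p = −1.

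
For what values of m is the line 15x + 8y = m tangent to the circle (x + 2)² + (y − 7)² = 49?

m = −93 or m = 145

Tangency holds when the distance from the centre (−2, 7) to the line equals the radius 7:
|15·(−2) + 8·7 − m| / √289 = 7
|m − (26)| = 7·17, so m = 145 or m = −93.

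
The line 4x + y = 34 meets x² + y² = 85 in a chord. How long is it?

Express y = −4x + 34 and substitute into the circle:
17x² − 272x + 1071 = 0  ⟹  x² − 16x + 63 = 0
x = 9 or x = 7, giving (9, −2) and (7, 6).
Chord length = distance between (9, −2) and (7, 6) = √68 = 2√17.

2√17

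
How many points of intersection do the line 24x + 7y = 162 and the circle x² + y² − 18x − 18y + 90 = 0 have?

2

d² = (24·9 + 7·9 − (162))²/625 = 13689/625; r² = 72.
Since d² < r², the line cuts the circle twice.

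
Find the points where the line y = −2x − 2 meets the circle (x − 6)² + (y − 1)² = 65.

(−2, 2) and (2, −6)

From the line, y = −2x − 2. Substituting:
5x² − 20 = 0  ⟹  x² − 4 = 0
x = 2 or x = −2, giving (2, −6) and (−2, 2).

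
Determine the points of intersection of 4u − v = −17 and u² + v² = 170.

(−7, −11) and (−1, 13)

Express v = 4u + 17 and substitute into the circle:
17u² + 136u + 119 = 0  ⟹  u² + 8u + 7 = 0
u = −1 or u = −7, giving (−1, 13) and (−7, −11).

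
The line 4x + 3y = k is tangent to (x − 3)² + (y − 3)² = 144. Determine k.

k = −39 or k = 81

The line touches the circle iff its distance from (3, 3) is 12:
|4·3 + 3·3 − k| / √25 = 12
|k − (21)| = 12·5, so k = 81 or k = −39.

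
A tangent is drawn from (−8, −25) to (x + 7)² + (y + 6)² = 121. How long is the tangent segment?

√241

The centre is (−7, −6) and r = 11. The square of the distance from P to the centre is 1 + 361 = 362.
The tangent meets the radius at right angles, so tangent² = |PO|² − r² = 362 − 121 = 241.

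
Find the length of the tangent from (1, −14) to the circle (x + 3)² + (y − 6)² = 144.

4√17

Centre (−3, 6), r² = 144. |PO|² = (4)² + (−20)² = 416.
The tangent meets the radius at right angles, so tangent² = |PO|² − r² = 416 − 144 = 272.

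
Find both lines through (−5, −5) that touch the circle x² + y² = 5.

x − 2y = 5 and 2x − y = −5

Let a tangent through (−5, −5) have slope m. Its distance from (0, 0) must equal √5:
(5m − (5))² = 5(m² + 1)
2m² − 5m + 2 = 0, so m = 1/2 or m = 2.
With m = 1/2: x − 2y = 5. With m = 2: 2x − y = −5.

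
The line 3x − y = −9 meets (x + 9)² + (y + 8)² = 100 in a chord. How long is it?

The distance from (−9, −8) to the line is 10/√10, and r² = 100.
Half the chord is √(r² − d²) = √(90), so the full chord is 6√10.

6√10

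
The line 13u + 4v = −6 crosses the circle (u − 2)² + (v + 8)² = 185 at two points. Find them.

(−2, 5) and (6, −21)

From the line, v = (−6 − 13u)/4. Substituting:
185u² − 740u − 2220 = 0  ⟹  u² − 4u − 12 = 0
u = 6 or u = −2, giving (6, −21) and (−2, 5).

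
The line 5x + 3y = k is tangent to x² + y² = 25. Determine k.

k = ±5√34

The line touches the circle iff its distance from (0, 0) is 5:
|5·0 + 3·0 − k| / √34 = 5
|k| = 5√34.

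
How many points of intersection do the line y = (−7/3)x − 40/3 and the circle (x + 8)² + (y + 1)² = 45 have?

2

Centre (−8, −1), r² = 45. Distance² from centre to line = (−19)²/58 = 361/58.
Since d² < r², the line cuts the circle twice.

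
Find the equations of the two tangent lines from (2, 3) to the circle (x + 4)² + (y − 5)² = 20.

x − 2y = −4 and 2x + y = 7

A line y − (3) = m(x − (2)) is tangent when its distance from (−4, 5) is 2√5:
(−6m − (2))² = 20(m² + 1)
2m² + 3m − 2 = 0, so m = 1/2 or m = −2.
Through (2, 3) these give x − 2y = −4 and 2x + y = 7.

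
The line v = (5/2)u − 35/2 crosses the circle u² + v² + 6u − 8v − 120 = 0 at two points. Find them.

(5, −5) and (9, 5)

Express v = (−35 + 5u)/2 and substitute into the circle:
29u² − 406u + 1305 = 0  ⟹  u² − 14u + 45 = 0
u = 9 or u = 5, giving (9, 5) and (5, −5).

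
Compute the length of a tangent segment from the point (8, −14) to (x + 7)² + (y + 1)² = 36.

√358

Centre (−7, −1), r² = 36. |PO|² = (15)² + (−13)² = 394.
By the tangent–radius right angle, tangent length = √(|PO|² − r²) = √358.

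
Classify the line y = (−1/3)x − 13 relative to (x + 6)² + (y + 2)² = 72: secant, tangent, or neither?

d² = (1·(−6) + 3·(−2) − (−39))²/10 = 729/10; r² = 72.
Since d² > r², the line lies outside the circle.

neither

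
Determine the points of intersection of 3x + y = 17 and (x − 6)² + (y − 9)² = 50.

Substitute y = −3x + 17:
10x² − 60x + 50 = 0  ⟹  x² − 6x + 5 = 0
x = 5 or x = 1, giving (5, 2) and (1, 14).

(1, 14) and (5, 2)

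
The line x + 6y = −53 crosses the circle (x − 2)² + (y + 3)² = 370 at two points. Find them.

(−17, −6) and (19, −12)

Substitute y = (−53 − x)/6:
37x² − 74x − 11951 = 0  ⟹  x² − 2x − 323 = 0
x = 19 or x = −17, giving (19, −12) and (−17, −6).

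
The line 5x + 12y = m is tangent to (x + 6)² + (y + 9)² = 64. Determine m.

The line touches the circle iff its distance from (−6, −9) is 8:
|5·(−6) + 12·(−9) − m| / √169 = 8
|m − (−138)| = 8·13, so m = −34 or m = −242.

m = −242 or m = −34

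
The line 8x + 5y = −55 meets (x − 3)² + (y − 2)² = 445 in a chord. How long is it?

Express y = (−55 − 8x)/5 and substitute into the circle:
89x² + 890x − 6675 = 0  ⟹  x² + 10x − 75 = 0
x = 5 or x = −15, giving (5, −19) and (−15, 13).
Chord length = distance between (5, −19) and (−15, 13) = √1424 = 4√89.

4√89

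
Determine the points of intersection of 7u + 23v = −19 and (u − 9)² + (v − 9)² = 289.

(−6, 1) and (17, −6)

Substitute v = (−19 − 7u)/23:
578u² − 6358u − 58956 = 0  ⟹  u² − 11u − 102 = 0
u = 17 or u = −6, giving (17, −6) and (−6, 1).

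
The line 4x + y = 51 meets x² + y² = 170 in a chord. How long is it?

The distance from (0, 0) to the line is 51/√17, and r² = 170.
Chord = 2√(r² − d²) = 2·√(17) = 2√17.

2√17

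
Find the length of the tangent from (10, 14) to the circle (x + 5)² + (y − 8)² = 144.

3√13

The centre is (−5, 8) and r = 12. The square of the distance from P to the centre is 225 + 36 = 261.
Power of the point: PT² = |PO|² − r² = 117, so PT = 3√13.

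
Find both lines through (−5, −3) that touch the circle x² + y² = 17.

x + 4y = −17 and 4x − y = −17

Let a tangent through (−5, −3) have slope m. Its distance from (0, 0) must equal √17:
[m·(5) − (3)]² = 17(m² + 1)
4m² − 15m − 4 = 0, so m = −1/4 or m = 4.
With m = −1/4: x + 4y = −17. With m = 4: 4x − y = −17.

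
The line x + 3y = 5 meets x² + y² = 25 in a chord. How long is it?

Centre (0, 0), r² = 25. Perpendicular distance d from centre to line = |−5| / √10 = 5/√10.
Chord = 2√(r² − d²) = 2·√(45/2) = 3√10.

3√10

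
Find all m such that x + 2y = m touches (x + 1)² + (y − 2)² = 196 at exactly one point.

For a tangent, require d(centre, line) = r = 14.
|1·(−1) + 2·2 − m| / √5 = 14
|m − (3)| = 14√5.

m = 3 ± 14√5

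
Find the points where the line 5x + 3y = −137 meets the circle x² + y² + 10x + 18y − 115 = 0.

From the line, y = (−137 − 5x)/3. Substituting:
34x² + 1190x + 10336 = 0  ⟹  x² + 35x + 304 = 0
x = −16 or x = −19, giving (−16, −19) and (−19, −14).

(−19, −14) and (−16, −19)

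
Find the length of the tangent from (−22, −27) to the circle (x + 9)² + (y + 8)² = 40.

7√10

The centre is (−9, −8) and r = 2√10. The square of the distance from P to the centre is 169 + 361 = 530.
Power of the point: PT² = |PO|² − r² = 490, so PT = 7√10.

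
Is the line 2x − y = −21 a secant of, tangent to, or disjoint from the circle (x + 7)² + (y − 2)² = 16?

Substituting the line into the circle gives 5x² + 90x + 394 = 0.
Δ = 8100 − 7880 = 220.
Two real roots: the line is a secant.

secant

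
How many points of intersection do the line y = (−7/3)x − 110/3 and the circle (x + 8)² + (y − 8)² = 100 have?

0

Substituting the line into the circle gives 58x² + 2020x + 17632 = 0.
Discriminant = (2020)² − 4·58·(17632) = −10224 < 0.
No real roots: the line does not meet the circle.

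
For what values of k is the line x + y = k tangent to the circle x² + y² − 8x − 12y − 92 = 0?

For a tangent, require d(centre, line) = r = 12.
|1·4 + 1·6 − k| / √2 = 12
|k − (10)| = 12√2.

k = 10 ± 12√2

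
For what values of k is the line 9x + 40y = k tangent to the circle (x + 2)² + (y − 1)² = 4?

k = −60 or k = 104

The line touches the circle iff its distance from (−2, 1) is 2:
|9·(−2) + 40·1 − k| / √1681 = 2
|k − (22)| = 2·41, so k = 104 or k = −60.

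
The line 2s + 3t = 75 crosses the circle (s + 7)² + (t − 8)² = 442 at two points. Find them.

(−6, 29) and (12, 17)

From the line, t = (75 − 2s)/3. Substituting:
13s² − 78s − 936 = 0  ⟹  s² − 6s − 72 = 0
s = 12 or s = −6, giving (12, 17) and (−6, 29).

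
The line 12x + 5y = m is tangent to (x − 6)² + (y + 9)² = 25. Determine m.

m = −38 or m = 92

Tangency holds when the distance from the centre (6, −9) to the line equals the radius 5:
|12·6 + 5·(−9) − m| / √169 = 5
|m − (27)| = 5·13, so m = 92 or m = −38.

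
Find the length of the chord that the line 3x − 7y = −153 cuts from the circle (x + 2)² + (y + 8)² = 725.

√58

Express y = (153 + 3x)/7 and substitute into the circle:
58x² + 1450x + 8352 = 0  ⟹  x² + 25x + 144 = 0
x = −9 or x = −16, giving (−9, 18) and (−16, 15).
|(−9, 18) − (−16, 15)| = √((7)² + (3)²) = √58.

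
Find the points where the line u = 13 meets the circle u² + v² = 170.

(13, −1) and (13, 1)

The line gives u = 13. Substituting into the circle:
v² − 1 = 0
v = 1 or v = −1, giving (13, 1) and (13, −1).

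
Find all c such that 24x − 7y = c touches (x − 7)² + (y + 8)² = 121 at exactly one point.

For a tangent, require d(centre, line) = r = 11.
|24·7 − 7·(−8) − c| / √625 = 11
|c − (224)| = 11·25, so c = 499 or c = −51.

c = −51 or c = 499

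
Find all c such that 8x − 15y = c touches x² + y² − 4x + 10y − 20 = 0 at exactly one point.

For a tangent, require d(centre, line) = r = 7.
|8·2 − 15·(−5) − c| / √289 = 7
|c − (91)| = 7·17, so c = 210 or c = −28.

c = −28 or c = 210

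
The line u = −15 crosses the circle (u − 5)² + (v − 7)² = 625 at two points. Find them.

The line gives u = −15. Substituting into the circle:
v² − 14v − 176 = 0
v = 22 or v = −8, giving (−15, 22) and (−15, −8).

(−15, −8) and (−15, 22)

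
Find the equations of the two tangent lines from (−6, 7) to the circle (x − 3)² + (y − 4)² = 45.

Let a tangent through (−6, 7) have slope m. Its distance from (3, 4) must equal 3√5:
[m·(9) − (−3)]² = 45(m² + 1)
2m² + 3m − 2 = 0, so m = −2 or m = 1/2.
With m = −2: 2x + y = −5. With m = 1/2: x − 2y = −20.

2x + y = −5 and x − 2y = −20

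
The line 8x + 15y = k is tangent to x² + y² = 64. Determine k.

The line touches the circle iff its distance from (0, 0) is 8:
|8·0 + 15·0 − k| / √289 = 8
|k| = 8·17, so k = 136 or k = −136.

k = −136 or k = 136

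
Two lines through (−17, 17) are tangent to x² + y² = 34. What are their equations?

Write the tangent as mx − y + (17 − m·(−17)) = 0 and set its distance from the centre to √34:
(17m − (−17))² = 34(m² + 1)
15m² + 34m + 15 = 0, so m = −5/3 or m = −3/5.
With m = −5/3: 5x + 3y = −34. With m = −3/5: 3x + 5y = 34.

5x + 3y = −34 and 3x + 5y = 34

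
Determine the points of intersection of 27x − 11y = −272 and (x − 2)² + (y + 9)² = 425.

Express y = (272 + 27x)/11 and substitute into the circle:
850x² + 19550x + 86700 = 0  ⟹  x² + 23x + 102 = 0
x = −6 or x = −17, giving (−6, 10) and (−17, −17).

(−17, −17) and (−6, 10)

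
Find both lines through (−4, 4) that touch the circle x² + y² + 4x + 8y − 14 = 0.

5x − 3y = −32 and 3x + 5y = 8

Write the tangent as mx − y + (4 − m·(−4)) = 0 and set its distance from the centre to √34:
[m·(2) − (−8)]² = 34(m² + 1)
15m² − 16m − 15 = 0, so m = 5/3 or m = −3/5.
Through (−4, 4) these give 5x − 3y = −32 and 3x + 5y = 8.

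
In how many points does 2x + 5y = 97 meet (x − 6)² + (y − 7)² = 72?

d² = (2·6 + 5·7 − (97))²/29 = 2500/29; r² = 72.
Since d² > r², the line lies outside the circle.

0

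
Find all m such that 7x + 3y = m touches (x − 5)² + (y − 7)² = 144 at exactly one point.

m = 56 ± 12√58

For a tangent, require d(centre, line) = r = 12.
|7·5 + 3·7 − m| / √58 = 12
|m − (56)| = 12√58.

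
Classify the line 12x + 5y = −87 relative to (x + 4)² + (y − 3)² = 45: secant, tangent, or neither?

secant

Centre (−4, 3), r² = 45. Distance² from centre to line = (54)²/169 = 2916/169.
Since d² < r², the line cuts the circle twice.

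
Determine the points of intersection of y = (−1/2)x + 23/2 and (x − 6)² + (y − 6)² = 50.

(1, 11) and (13, 5)

Express y = (23 − x)/2 and substitute into the circle:
5x² − 70x + 65 = 0  ⟹  x² − 14x + 13 = 0
x = 13 or x = 1, giving (13, 5) and (1, 11).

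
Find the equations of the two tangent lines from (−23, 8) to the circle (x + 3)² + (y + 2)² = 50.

x + y = −15 and x + 7y = 33

Write the tangent as mx − y + (8 − m·(−23)) = 0 and set its distance from the centre to 5√2:
[m·(20) − (−10)]² = 50(m² + 1)
7m² + 8m + 1 = 0, so m = −1 or m = −1/7.
Through (−23, 8) these give x + y = −15 and x + 7y = 33.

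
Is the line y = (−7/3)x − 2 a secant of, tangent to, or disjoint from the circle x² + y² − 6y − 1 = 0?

secant

Substituting the line into the circle gives 58x² + 210x + 135 = 0.
Δ = 44100 − 31320 = 12780.
Two real roots: the line is a secant.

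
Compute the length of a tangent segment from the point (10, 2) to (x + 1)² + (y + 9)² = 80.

9√2

Centre (−1, −9), r² = 80. |PO|² = (11)² + (11)² = 242.
Power of the point: PT² = |PO|² − r² = 162, so PT = 9√2.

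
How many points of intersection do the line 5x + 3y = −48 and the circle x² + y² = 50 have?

0

Substituting the line into the circle gives 34x² + 480x + 1854 = 0.
Discriminant = (480)² − 4·34·(1854) = −21744 < 0.
No real roots: the line does not meet the circle.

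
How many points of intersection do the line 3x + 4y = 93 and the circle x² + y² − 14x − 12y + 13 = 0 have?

Substituting the line into the circle gives 25x² − 638x + 4393 = 0.
Δ = 407044 − 439300 = −32256.
No real roots: the line does not meet the circle.

0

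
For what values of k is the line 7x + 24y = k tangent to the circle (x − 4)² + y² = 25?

For a tangent, require d(centre, line) = r = 5.
|7·4 + 24·0 − k| / √625 = 5
|k − (28)| = 5·25, so k = 153 or k = −97.

k = −97 or k = 153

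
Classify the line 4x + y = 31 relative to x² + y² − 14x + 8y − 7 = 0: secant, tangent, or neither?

secant

Substituting the line into the circle gives 17x² − 294x + 1202 = 0.
Discriminant = (−294)² − 4·17·(1202) = 4700 > 0.
Two real roots: the line is a secant.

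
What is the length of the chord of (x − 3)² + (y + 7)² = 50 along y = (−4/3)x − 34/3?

Substitute y = (−34 − 4x)/3:
25x² + 50x − 200 = 0  ⟹  x² + 2x − 8 = 0
x = 2 or x = −4, giving (2, −14) and (−4, −6).
Chord length = distance between (2, −14) and (−4, −6) = √100 = 10.

10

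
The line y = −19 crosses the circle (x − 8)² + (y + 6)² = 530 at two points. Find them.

Substitute y = −19:
x² − 16x − 297 = 0
x = 27 or x = −11, giving (27, −19) and (−11, −19).

(−11, −19) and (27, −19)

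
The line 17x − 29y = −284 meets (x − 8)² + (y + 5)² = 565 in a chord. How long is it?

√1130

Substitute y = (284 + 17x)/29:
1130x² + 1130x − 237300 = 0  ⟹  x² + x − 210 = 0
x = 14 or x = −15, giving (14, 18) and (−15, 1).
Chord length = distance between (14, 18) and (−15, 1) = √1130 = √1130.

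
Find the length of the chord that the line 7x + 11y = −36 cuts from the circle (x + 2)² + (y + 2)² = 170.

2√170

The distance from (−2, −2) to the line is 0/√170, and r² = 170.
Half the chord is √(r² − d²) = √(170), so the full chord is 2√170.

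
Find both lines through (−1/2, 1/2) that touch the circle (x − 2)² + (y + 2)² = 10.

3x − y = −2 and x − 3y = −2

Write the tangent as mx − y + (1/2 − m·(−1/2)) = 0 and set its distance from the centre to √10:
[m·(5/2) − (−5/2)]² = 10(m² + 1)
3m² − 10m + 3 = 0, so m = 3 or m = 1/3.
Through (−1/2, 1/2) these give 3x − y = −2 and x − 3y = −2.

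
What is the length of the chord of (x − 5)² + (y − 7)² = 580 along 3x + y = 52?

14√10

Express y = −3x + 52 and substitute into the circle:
10x² − 280x + 1470 = 0  ⟹  x² − 28x + 147 = 0
x = 21 or x = 7, giving (21, −11) and (7, 31).
|(21, −11) − (7, 31)| = √((14)² + (−42)²) = 14√10.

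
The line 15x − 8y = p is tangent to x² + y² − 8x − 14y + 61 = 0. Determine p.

The line touches the circle iff its distance from (4, 7) is 2:
|15·4 − 8·7 − p| / √289 = 2
|p − (4)| = 2·17, so p = 38 or p = −30.

p = −30 or p = 38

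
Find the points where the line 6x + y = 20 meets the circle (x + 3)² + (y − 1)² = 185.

(1, 14) and (5, −10)

Substitute y = −6x + 20:
37x² − 222x + 185 = 0  ⟹  x² − 6x + 5 = 0
x = 5 or x = 1, giving (5, −10) and (1, 14).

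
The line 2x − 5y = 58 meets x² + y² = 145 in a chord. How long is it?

2√29

Centre (0, 0), r² = 145. Perpendicular distance d from centre to line = |−58| / √29 = 58/√29.
Half the chord is √(r² − d²) = √(29), so the full chord is 2√29.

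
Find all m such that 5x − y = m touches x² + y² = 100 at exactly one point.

m = ±10√26

Tangency holds when the distance from the centre (0, 0) to the line equals the radius 10:
|5·0 − 1·0 − m| / √26 = 10
|m| = 10√26.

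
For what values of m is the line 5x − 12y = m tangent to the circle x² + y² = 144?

m = −156 or m = 156

For a tangent, require d(centre, line) = r = 12.
|5·0 − 12·0 − m| / √169 = 12
|m| = 12·13, so m = 156 or m = −156.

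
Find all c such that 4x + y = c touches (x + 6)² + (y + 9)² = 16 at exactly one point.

c = −33 ± 4√17

Tangency holds when the distance from the centre (−6, −9) to the line equals the radius 4:
|4·(−6) + 1·(−9) − c| / √17 = 4
|c − (−33)| = 4√17.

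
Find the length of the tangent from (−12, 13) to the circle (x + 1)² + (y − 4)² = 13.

Centre (−1, 4), r² = 13. |PO|² = (−11)² + (9)² = 202.
The tangent meets the radius at right angles, so tangent² = |PO|² − r² = 202 − 13 = 189.

3√21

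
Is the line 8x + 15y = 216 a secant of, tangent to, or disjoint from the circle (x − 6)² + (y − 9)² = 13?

secant

Centre (6, 9), r² = 13. Distance² from centre to line = (−33)²/289 = 1089/289.
Since d² < r², the line cuts the circle twice.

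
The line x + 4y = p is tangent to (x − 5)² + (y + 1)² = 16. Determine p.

For a tangent, require d(centre, line) = r = 4.
|1·5 + 4·(−1) − p| / √17 = 4
|p − (1)| = 4√17.

p = 1 ± 4√17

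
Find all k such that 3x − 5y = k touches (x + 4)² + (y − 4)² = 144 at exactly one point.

For a tangent, require d(centre, line) = r = 12.
|3·(−4) − 5·4 − k| / √34 = 12
|k − (−32)| = 12√34.

k = −32 ± 12√34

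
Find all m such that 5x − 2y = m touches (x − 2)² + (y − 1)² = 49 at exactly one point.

Tangency holds when the distance from the centre (2, 1) to the line equals the radius 7:
|5·2 − 2·1 − m| / √29 = 7
|m − (8)| = 7√29.

m = 8 ± 7√29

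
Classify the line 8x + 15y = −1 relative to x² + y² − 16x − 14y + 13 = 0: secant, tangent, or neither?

tangent

d² = (8·8 + 15·7 − (−1))²/289 = 100; r² = 100.
Since d² = r², the line is tangent.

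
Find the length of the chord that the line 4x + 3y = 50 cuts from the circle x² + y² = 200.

From the line, y = (50 − 4x)/3. Substituting:
25x² − 400x + 700 = 0  ⟹  x² − 16x + 28 = 0
x = 14 or x = 2, giving (14, −2) and (2, 14).
Chord length = distance between (14, −2) and (2, 14) = √400 = 20.

20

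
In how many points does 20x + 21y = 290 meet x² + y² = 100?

1

Substituting the line into the circle gives 841x² − 11600x + 40000 = 0.
Discriminant = (−11600)² − 4·841·(40000) = 0.
A repeated root: the line is tangent.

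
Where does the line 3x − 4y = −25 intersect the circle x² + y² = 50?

Express y = (25 + 3x)/4 and substitute into the circle:
25x² + 150x − 175 = 0  ⟹  x² + 6x − 7 = 0
x = 1 or x = −7, giving (1, 7) and (−7, 1).

(−7, 1) and (1, 7)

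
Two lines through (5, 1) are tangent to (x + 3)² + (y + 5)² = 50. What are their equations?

x + 7y = 12 and 7x − y = 34

A line y − (1) = m(x − (5)) is tangent when its distance from (−3, −5) is 5√2:
(−8m − (−6))² = 50(m² + 1)
7m² − 48m − 7 = 0, so m = −1/7 or m = 7.
Through (5, 1) these give x + 7y = 12 and 7x − y = 34.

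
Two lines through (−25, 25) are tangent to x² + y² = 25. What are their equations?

A line y − (25) = m(x − (−25)) is tangent when its distance from (0, 0) is 5:
[m·(25) − (−25)]² = 25(m² + 1)
12m² + 25m + 12 = 0, so m = −3/4 or m = −4/3.
With m = −3/4: 3x + 4y = 25. With m = −4/3: 4x + 3y = −25.

3x + 4y = 25 and 4x + 3y = −25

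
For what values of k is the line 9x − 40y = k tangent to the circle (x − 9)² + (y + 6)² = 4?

Tangency holds when the distance from the centre (9, −6) to the line equals the radius 2:
|9·9 − 40·(−6) − k| / √1681 = 2
|k − (321)| = 2·41, so k = 403 or k = 239.

k = 239 or k = 403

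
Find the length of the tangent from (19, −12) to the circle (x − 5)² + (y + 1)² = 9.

The centre is (5, −1) and r = 3. The square of the distance from P to the centre is 196 + 121 = 317.
Power of the point: PT² = |PO|² − r² = 308, so PT = 2√77.

2√77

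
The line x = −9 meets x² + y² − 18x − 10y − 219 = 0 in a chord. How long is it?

2

The line gives x = −9. Substituting into the circle:
y² − 10y + 24 = 0
y = 6 or y = 4, giving (−9, 6) and (−9, 4).
Chord length = distance between (−9, 6) and (−9, 4) = √4 = 2.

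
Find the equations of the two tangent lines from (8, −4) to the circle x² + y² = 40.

x − 3y = 20 and 3x + y = 20

A line y − (−4) = m(x − (8)) is tangent when its distance from (0, 0) is 2√10:
(−8m − (4))² = 40(m² + 1)
3m² + 8m − 3 = 0, so m = 1/3 or m = −3.
Through (8, −4) these give x − 3y = 20 and 3x + y = 20.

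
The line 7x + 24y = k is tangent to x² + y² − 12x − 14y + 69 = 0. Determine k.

k = 110 or k = 310

For a tangent, require d(centre, line) = r = 4.
|7·6 + 24·7 − k| / √625 = 4
|k − (210)| = 4·25, so k = 310 or k = 110.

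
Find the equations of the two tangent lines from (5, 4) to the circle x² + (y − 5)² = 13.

3x + 2y = 23 and 2x − 3y = −2

Let a tangent through (5, 4) have slope m. Its distance from (0, 5) must equal √13:
[m·(−5) − (1)]² = 13(m² + 1)
6m² + 5m − 6 = 0, so m = −3/2 or m = 2/3.
With m = −3/2: 3x + 2y = 23. With m = 2/3: 2x − 3y = −2.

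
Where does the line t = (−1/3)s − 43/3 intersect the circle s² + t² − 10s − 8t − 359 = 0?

Express t = (−43 − s)/3 and substitute into the circle:
10s² + 20s − 350 = 0  ⟹  s² + 2s − 35 = 0
s = 5 or s = −7, giving (5, −16) and (−7, −12).

(−7, −12) and (5, −16)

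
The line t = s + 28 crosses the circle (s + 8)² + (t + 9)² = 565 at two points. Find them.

Express t = s + 28 and substitute into the circle:
2s² + 90s + 868 = 0  ⟹  s² + 45s + 434 = 0
s = −14 or s = −31, giving (−14, 14) and (−31, −3).

(−31, −3) and (−14, 14)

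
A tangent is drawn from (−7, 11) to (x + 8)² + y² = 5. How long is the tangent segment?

Centre (−8, 0), r² = 5. |PO|² = (1)² + (11)² = 122.
The tangent meets the radius at right angles, so tangent² = |PO|² − r² = 122 − 5 = 117.

3√13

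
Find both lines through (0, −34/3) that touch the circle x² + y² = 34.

5x − 3y = 34 and 5x + 3y = −34

A line y − (−34/3) = m(x − (0)) is tangent when its distance from (0, 0) is √34:
(0m − (34/3))² = 34(m² + 1)
9m² − 25 = 0, so m = 5/3 or m = −5/3.
Through (0, −34/3) these give 5x − 3y = 34 and 5x + 3y = −34.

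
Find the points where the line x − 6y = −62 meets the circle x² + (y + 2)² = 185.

(−8, 9) and (4, 11)

From the line, y = (62 + x)/6. Substituting:
37x² + 148x − 1184 = 0  ⟹  x² + 4x − 32 = 0
x = 4 or x = −8, giving (4, 11) and (−8, 9).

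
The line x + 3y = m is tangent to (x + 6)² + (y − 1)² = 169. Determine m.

Tangency holds when the distance from the centre (−6, 1) to the line equals the radius 13:
|1·(−6) + 3·1 − m| / √10 = 13
|m − (−3)| = 13√10.

m = −3 ± 13√10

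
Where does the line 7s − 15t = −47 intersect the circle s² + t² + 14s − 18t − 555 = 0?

(−26, −9) and (19, 12)

Express t = (47 + 7s)/15 and substitute into the circle:
274s² + 1918s − 135356 = 0  ⟹  s² + 7s − 494 = 0
s = 19 or s = −26, giving (19, 12) and (−26, −9).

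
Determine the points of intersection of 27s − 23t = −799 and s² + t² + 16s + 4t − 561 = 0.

From the line, t = (799 + 27s)/23. Substituting:
1258s² + 54094s + 415140 = 0  ⟹  s² + 43s + 330 = 0
s = −10 or s = −33, giving (−10, 23) and (−33, −4).

(−33, −4) and (−10, 23)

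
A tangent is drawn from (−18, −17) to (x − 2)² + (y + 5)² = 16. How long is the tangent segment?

The centre is (2, −5) and r = 4. The square of the distance from P to the centre is 400 + 144 = 544.
Power of the point: PT² = |PO|² − r² = 528, so PT = 4√33.

4√33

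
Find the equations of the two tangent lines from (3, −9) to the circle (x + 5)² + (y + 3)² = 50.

x − 7y = 66 and 7x + y = 12

Let a tangent through (3, −9) have slope m. Its distance from (−5, −3) must equal 5√2:
(−8m − (6))² = 50(m² + 1)
7m² + 48m − 7 = 0, so m = 1/7 or m = −7.
With m = 1/7: x − 7y = 66. With m = −7: 7x + y = 12.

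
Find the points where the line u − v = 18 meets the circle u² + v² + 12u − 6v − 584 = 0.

(−4, −22) and (19, 1)

Express v = u − 18 and substitute into the circle:
2u² − 30u − 152 = 0  ⟹  u² − 15u − 76 = 0
u = 19 or u = −4, giving (19, 1) and (−4, −22).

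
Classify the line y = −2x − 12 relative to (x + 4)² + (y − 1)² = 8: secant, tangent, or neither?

d² = (2·(−4) + 1·1 − (−12))²/5 = 5; r² = 8.
Since d² < r², the line cuts the circle twice.

secant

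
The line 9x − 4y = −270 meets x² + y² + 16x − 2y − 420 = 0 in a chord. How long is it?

2√97

The distance from (−8, 1) to the line is 194/√97, and r² = 485.
Chord = 2√(r² − d²) = 2·√(97) = 2√97.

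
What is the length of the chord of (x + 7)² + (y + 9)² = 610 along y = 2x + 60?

2√5

Centre (−7, −9), r² = 610. Perpendicular distance d from centre to line = |55| / √5 = 55/√5.
Chord = 2√(r² − d²) = 2·√(5) = 2√5.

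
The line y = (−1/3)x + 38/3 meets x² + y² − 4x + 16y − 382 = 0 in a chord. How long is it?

6√10

The distance from (2, −8) to the line is 60/√10, and r² = 450.
Chord = 2√(r² − d²) = 2·√(90) = 6√10.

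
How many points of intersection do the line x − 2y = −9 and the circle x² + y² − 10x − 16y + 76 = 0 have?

2

Substituting the line into the circle gives 5x² − 54x + 97 = 0.
Discriminant = (−54)² − 4·5·(97) = 976 > 0.
Two real roots: the line is a secant.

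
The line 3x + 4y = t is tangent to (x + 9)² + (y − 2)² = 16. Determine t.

The line touches the circle iff its distance from (−9, 2) is 4:
|3·(−9) + 4·2 − t| / √25 = 4
|t − (−19)| = 4·5, so t = 1 or t = −39.

t = −39 or t = 1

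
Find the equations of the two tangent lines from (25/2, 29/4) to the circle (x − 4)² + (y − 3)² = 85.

9x + 2y = 127 and 7x + 6y = 131

Let a tangent through (25/2, 29/4) have slope m. Its distance from (4, 3) must equal √85:
[m·(−17/2) − (−17/4)]² = 85(m² + 1)
12m² + 68m + 63 = 0, so m = −9/2 or m = −7/6.
Through (25/2, 29/4) these give 9x + 2y = 127 and 7x + 6y = 131.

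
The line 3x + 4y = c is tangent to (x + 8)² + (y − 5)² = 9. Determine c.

Tangency holds when the distance from the centre (−8, 5) to the line equals the radius 3:
|3·(−8) + 4·5 − c| / √25 = 3
|c − (−4)| = 3·5, so c = 11 or c = −19.

c = −19 or c = 11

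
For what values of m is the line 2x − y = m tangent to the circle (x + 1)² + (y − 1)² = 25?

m = −3 ± 5√5

Tangency holds when the distance from the centre (−1, 1) to the line equals the radius 5:
|2·(−1) − 1·1 − m| / √5 = 5
|m − (−3)| = 5√5.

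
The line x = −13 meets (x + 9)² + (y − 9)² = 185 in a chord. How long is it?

Centre (−9, 9), r² = 185. Perpendicular distance d from centre to line = |4| / √1 = 4.
Chord = 2√(r² − d²) = 2·√(169) = 26.

26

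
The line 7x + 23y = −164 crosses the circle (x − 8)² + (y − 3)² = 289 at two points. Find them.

(−7, −5) and (16, −12)

From the line, y = (−164 − 7x)/23. Substituting:
578x² − 5202x − 64736 = 0  ⟹  x² − 9x − 112 = 0
x = 16 or x = −7, giving (16, −12) and (−7, −5).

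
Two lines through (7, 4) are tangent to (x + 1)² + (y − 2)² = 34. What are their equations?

A line y − (4) = m(x − (7)) is tangent when its distance from (−1, 2) is √34:
[m·(−8) − (−2)]² = 34(m² + 1)
15m² − 16m − 15 = 0, so m = 5/3 or m = −3/5.
Through (7, 4) these give 5x − 3y = 23 and 3x + 5y = 41.

5x − 3y = 23 and 3x + 5y = 41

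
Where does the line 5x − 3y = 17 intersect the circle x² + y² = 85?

From the line, y = (−17 + 5x)/3. Substituting:
34x² − 170x − 476 = 0  ⟹  x² − 5x − 14 = 0
x = 7 or x = −2, giving (7, 6) and (−2, −9).

(−2, −9) and (7, 6)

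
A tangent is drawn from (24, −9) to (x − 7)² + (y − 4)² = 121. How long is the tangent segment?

√337

With centre O = (7, 4), |OP|² = 458 and r² = 121.
Power of the point: PT² = |PO|² − r² = 337, so PT = √337.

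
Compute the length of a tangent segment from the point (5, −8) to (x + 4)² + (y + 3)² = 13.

√93

Centre (−4, −3), r² = 13. |PO|² = (9)² + (−5)² = 106.
Power of the point: PT² = |PO|² − r² = 93, so PT = √93.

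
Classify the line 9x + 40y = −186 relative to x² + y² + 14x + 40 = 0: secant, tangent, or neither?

tangent

Substituting the line into the circle gives 1681x² + 25748x + 98596 = 0.
Δ = 662959504 − 662959504 = 0.
A repeated root: the line is tangent.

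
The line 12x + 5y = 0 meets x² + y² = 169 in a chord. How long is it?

26

Centre (0, 0), r² = 169. Perpendicular distance d from centre to line = |0| / √169 = 0/√169.
Chord = 2√(r² − d²) = 2·√(169) = 26.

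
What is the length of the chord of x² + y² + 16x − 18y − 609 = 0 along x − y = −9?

Centre (−8, 9), r² = 754. Perpendicular distance d from centre to line = |−8| / √2 = 8/√2.
Half the chord is √(r² − d²) = √(722), so the full chord is 38√2.

38√2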